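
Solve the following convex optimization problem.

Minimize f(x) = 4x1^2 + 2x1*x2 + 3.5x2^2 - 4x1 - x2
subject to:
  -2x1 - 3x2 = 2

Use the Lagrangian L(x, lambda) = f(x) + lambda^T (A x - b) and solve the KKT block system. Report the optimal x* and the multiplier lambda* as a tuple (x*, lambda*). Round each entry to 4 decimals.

Form the Lagrangian:
  L(x, lambda) = (1/2) x^T Q x + c^T x + lambda^T (A x - b)
Stationarity (grad_x L = 0): Q x + c + A^T lambda = 0.
Primal feasibility: A x = b.

This gives the KKT block system:
  [ Q   A^T ] [ x     ]   [-c ]
  [ A    0  ] [ lambda ] = [ b ]

Solving the linear system:
  x*      = (0.1842, -0.7895)
  lambda* = (-2.0526)
  f(x*)   = 2.0789

x* = (0.1842, -0.7895), lambda* = (-2.0526)


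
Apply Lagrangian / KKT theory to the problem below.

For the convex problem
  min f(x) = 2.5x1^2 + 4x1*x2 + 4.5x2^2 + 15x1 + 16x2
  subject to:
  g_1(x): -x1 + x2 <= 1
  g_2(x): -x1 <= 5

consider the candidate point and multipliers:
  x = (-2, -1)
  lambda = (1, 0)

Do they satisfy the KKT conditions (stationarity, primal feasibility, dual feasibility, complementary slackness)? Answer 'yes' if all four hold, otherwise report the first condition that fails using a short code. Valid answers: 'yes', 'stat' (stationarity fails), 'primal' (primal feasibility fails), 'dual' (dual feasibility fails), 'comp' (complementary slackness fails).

Gradient of f: grad f(x) = Q x + c = (1, -1)
Constraint values g_i(x) = a_i^T x - b_i:
  g_1((-2, -1)) = 0
  g_2((-2, -1)) = -3
Stationarity residual: grad f(x) + sum_i lambda_i a_i = (0, 0)
  -> stationarity OK
Primal feasibility (all g_i <= 0): OK
Dual feasibility (all lambda_i >= 0): OK
Complementary slackness (lambda_i * g_i(x) = 0 for all i): OK

Verdict: yes, KKT holds.

yes


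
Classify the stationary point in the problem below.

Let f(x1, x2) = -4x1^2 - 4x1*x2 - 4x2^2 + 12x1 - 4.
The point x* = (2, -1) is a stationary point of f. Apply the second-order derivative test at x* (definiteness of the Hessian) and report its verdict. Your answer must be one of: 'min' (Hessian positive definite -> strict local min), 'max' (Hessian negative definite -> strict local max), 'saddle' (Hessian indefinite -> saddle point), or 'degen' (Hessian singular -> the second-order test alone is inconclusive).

Compute the Hessian H = grad^2 f:
  H = [[-8, -4], [-4, -8]]
Verify stationarity: grad f(x*) = H x* + g = (0, 0).
Eigenvalues of H: -12, -4.
Both eigenvalues < 0, so H is negative definite -> x* is a strict local max.

max


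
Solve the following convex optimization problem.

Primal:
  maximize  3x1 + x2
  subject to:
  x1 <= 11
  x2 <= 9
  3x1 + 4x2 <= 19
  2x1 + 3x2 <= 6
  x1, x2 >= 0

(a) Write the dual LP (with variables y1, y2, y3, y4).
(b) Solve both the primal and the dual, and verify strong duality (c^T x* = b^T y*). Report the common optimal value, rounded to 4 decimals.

The standard primal-dual pair for 'max c^T x s.t. A x <= b, x >= 0' is:
  Dual:  min b^T y  s.t.  A^T y >= c,  y >= 0.

So the dual LP is:
  minimize  11y1 + 9y2 + 19y3 + 6y4
  subject to:
    y1 + 3y3 + 2y4 >= 3
    y2 + 4y3 + 3y4 >= 1
    y1, y2, y3, y4 >= 0

Solving the primal: x* = (3, 0).
  primal value c^T x* = 9.
Solving the dual: y* = (0, 0, 0, 1.5).
  dual value b^T y* = 9.
Strong duality: c^T x* = b^T y*. Confirmed.

9


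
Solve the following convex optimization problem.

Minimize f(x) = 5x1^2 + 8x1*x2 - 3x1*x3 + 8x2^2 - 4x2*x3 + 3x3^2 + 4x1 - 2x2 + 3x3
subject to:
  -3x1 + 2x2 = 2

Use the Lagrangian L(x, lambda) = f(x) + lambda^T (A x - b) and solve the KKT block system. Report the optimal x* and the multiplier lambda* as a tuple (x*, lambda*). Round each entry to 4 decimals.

Form the Lagrangian:
  L(x, lambda) = (1/2) x^T Q x + c^T x + lambda^T (A x - b)
Stationarity (grad_x L = 0): Q x + c + A^T lambda = 0.
Primal feasibility: A x = b.

This gives the KKT block system:
  [ Q   A^T ] [ x     ]   [-c ]
  [ A    0  ] [ lambda ] = [ b ]

Solving the linear system:
  x*      = (-0.5575, 0.1637, -0.6696)
  lambda* = (0.5811)
  f(x*)   = -2.8643

x* = (-0.5575, 0.1637, -0.6696), lambda* = (0.5811)


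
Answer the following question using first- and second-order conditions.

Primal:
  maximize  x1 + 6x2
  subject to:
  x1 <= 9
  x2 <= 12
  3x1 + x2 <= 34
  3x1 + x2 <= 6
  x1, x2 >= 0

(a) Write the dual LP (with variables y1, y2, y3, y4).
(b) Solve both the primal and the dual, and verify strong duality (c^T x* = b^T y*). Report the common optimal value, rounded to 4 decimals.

The standard primal-dual pair for 'max c^T x s.t. A x <= b, x >= 0' is:
  Dual:  min b^T y  s.t.  A^T y >= c,  y >= 0.

So the dual LP is:
  minimize  9y1 + 12y2 + 34y3 + 6y4
  subject to:
    y1 + 3y3 + 3y4 >= 1
    y2 + y3 + y4 >= 6
    y1, y2, y3, y4 >= 0

Solving the primal: x* = (0, 6).
  primal value c^T x* = 36.
Solving the dual: y* = (0, 0, 0, 6).
  dual value b^T y* = 36.
Strong duality: c^T x* = b^T y*. Confirmed.

36


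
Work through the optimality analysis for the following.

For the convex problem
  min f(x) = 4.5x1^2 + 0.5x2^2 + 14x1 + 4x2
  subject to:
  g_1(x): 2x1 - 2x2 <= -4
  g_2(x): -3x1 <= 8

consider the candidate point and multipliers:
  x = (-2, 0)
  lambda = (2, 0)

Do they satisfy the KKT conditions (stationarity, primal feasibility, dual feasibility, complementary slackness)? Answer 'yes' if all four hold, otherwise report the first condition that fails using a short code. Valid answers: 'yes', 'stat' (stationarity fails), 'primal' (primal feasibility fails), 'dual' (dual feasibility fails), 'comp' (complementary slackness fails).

Gradient of f: grad f(x) = Q x + c = (-4, 4)
Constraint values g_i(x) = a_i^T x - b_i:
  g_1((-2, 0)) = 0
  g_2((-2, 0)) = -2
Stationarity residual: grad f(x) + sum_i lambda_i a_i = (0, 0)
  -> stationarity OK
Primal feasibility (all g_i <= 0): OK
Dual feasibility (all lambda_i >= 0): OK
Complementary slackness (lambda_i * g_i(x) = 0 for all i): OK

Verdict: yes, KKT holds.

yes


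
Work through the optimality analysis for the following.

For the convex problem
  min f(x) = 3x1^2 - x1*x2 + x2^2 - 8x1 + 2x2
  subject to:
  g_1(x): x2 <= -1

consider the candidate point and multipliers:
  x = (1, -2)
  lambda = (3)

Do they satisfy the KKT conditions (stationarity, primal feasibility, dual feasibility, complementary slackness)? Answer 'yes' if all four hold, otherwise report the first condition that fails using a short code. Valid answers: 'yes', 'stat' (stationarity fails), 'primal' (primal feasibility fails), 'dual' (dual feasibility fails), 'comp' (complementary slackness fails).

Gradient of f: grad f(x) = Q x + c = (0, -3)
Constraint values g_i(x) = a_i^T x - b_i:
  g_1((1, -2)) = -1
Stationarity residual: grad f(x) + sum_i lambda_i a_i = (0, 0)
  -> stationarity OK
Primal feasibility (all g_i <= 0): OK
Dual feasibility (all lambda_i >= 0): OK
Complementary slackness (lambda_i * g_i(x) = 0 for all i): FAILS

Verdict: the first failing condition is complementary_slackness -> comp.

comp


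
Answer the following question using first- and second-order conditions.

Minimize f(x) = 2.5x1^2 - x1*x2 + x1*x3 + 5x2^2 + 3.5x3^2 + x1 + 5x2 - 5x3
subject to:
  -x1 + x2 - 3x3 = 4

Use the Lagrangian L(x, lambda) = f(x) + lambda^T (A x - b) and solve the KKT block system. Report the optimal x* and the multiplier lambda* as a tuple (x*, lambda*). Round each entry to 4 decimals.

Form the Lagrangian:
  L(x, lambda) = (1/2) x^T Q x + c^T x + lambda^T (A x - b)
Stationarity (grad_x L = 0): Q x + c + A^T lambda = 0.
Primal feasibility: A x = b.

This gives the KKT block system:
  [ Q   A^T ] [ x     ]   [-c ]
  [ A    0  ] [ lambda ] = [ b ]

Solving the linear system:
  x*      = (-0.9099, -0.1426, -1.0776)
  lambda* = (-4.4843)
  f(x*)   = 10.8512

x* = (-0.9099, -0.1426, -1.0776), lambda* = (-4.4843)


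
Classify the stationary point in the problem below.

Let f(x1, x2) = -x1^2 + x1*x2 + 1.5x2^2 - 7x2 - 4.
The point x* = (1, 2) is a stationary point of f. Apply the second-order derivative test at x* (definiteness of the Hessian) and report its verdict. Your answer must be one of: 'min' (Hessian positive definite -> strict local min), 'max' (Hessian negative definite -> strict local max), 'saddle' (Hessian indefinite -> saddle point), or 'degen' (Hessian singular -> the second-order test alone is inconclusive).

Compute the Hessian H = grad^2 f:
  H = [[-2, 1], [1, 3]]
Verify stationarity: grad f(x*) = H x* + g = (0, 0).
Eigenvalues of H: -2.1926, 3.1926.
Eigenvalues have mixed signs, so H is indefinite -> x* is a saddle point.

saddle


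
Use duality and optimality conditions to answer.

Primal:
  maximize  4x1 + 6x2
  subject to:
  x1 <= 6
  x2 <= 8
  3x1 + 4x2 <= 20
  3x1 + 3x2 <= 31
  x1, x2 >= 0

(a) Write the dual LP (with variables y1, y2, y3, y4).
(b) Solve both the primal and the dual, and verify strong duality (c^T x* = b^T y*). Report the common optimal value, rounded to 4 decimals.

The standard primal-dual pair for 'max c^T x s.t. A x <= b, x >= 0' is:
  Dual:  min b^T y  s.t.  A^T y >= c,  y >= 0.

So the dual LP is:
  minimize  6y1 + 8y2 + 20y3 + 31y4
  subject to:
    y1 + 3y3 + 3y4 >= 4
    y2 + 4y3 + 3y4 >= 6
    y1, y2, y3, y4 >= 0

Solving the primal: x* = (0, 5).
  primal value c^T x* = 30.
Solving the dual: y* = (0, 0, 1.5, 0).
  dual value b^T y* = 30.
Strong duality: c^T x* = b^T y*. Confirmed.

30


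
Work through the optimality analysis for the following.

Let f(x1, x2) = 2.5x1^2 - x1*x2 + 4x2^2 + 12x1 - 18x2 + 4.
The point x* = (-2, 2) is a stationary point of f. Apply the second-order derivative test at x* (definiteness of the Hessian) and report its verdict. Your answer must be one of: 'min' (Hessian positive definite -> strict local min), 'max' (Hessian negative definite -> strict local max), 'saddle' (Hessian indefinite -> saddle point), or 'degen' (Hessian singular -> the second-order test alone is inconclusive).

Compute the Hessian H = grad^2 f:
  H = [[5, -1], [-1, 8]]
Verify stationarity: grad f(x*) = H x* + g = (0, 0).
Eigenvalues of H: 4.6972, 8.3028.
Both eigenvalues > 0, so H is positive definite -> x* is a strict local min.

min


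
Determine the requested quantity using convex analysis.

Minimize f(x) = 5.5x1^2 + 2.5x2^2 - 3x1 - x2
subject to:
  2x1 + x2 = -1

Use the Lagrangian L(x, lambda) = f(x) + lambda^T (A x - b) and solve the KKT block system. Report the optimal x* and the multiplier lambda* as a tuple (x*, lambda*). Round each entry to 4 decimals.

Form the Lagrangian:
  L(x, lambda) = (1/2) x^T Q x + c^T x + lambda^T (A x - b)
Stationarity (grad_x L = 0): Q x + c + A^T lambda = 0.
Primal feasibility: A x = b.

This gives the KKT block system:
  [ Q   A^T ] [ x     ]   [-c ]
  [ A    0  ] [ lambda ] = [ b ]

Solving the linear system:
  x*      = (-0.2903, -0.4194)
  lambda* = (3.0968)
  f(x*)   = 2.1935

x* = (-0.2903, -0.4194), lambda* = (3.0968)


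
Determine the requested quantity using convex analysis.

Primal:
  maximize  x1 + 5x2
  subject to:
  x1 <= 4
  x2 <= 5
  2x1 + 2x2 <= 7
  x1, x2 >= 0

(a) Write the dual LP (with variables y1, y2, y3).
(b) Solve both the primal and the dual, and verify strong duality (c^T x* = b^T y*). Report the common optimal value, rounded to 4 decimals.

The standard primal-dual pair for 'max c^T x s.t. A x <= b, x >= 0' is:
  Dual:  min b^T y  s.t.  A^T y >= c,  y >= 0.

So the dual LP is:
  minimize  4y1 + 5y2 + 7y3
  subject to:
    y1 + 2y3 >= 1
    y2 + 2y3 >= 5
    y1, y2, y3 >= 0

Solving the primal: x* = (0, 3.5).
  primal value c^T x* = 17.5.
Solving the dual: y* = (0, 0, 2.5).
  dual value b^T y* = 17.5.
Strong duality: c^T x* = b^T y*. Confirmed.

17.5


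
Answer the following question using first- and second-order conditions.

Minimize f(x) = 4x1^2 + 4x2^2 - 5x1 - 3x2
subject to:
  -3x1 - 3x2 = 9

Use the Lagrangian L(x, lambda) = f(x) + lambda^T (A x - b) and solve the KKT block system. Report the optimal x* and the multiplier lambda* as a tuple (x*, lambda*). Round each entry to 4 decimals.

Form the Lagrangian:
  L(x, lambda) = (1/2) x^T Q x + c^T x + lambda^T (A x - b)
Stationarity (grad_x L = 0): Q x + c + A^T lambda = 0.
Primal feasibility: A x = b.

This gives the KKT block system:
  [ Q   A^T ] [ x     ]   [-c ]
  [ A    0  ] [ lambda ] = [ b ]

Solving the linear system:
  x*      = (-1.375, -1.625)
  lambda* = (-5.3333)
  f(x*)   = 29.875

x* = (-1.375, -1.625), lambda* = (-5.3333)


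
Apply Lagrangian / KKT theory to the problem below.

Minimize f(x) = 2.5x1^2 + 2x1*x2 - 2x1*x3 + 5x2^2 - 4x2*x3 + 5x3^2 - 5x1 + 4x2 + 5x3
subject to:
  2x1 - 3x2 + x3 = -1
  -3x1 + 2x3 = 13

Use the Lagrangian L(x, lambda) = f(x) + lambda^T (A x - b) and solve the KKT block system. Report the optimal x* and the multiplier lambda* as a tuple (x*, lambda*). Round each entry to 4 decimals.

Form the Lagrangian:
  L(x, lambda) = (1/2) x^T Q x + c^T x + lambda^T (A x - b)
Stationarity (grad_x L = 0): Q x + c + A^T lambda = 0.
Primal feasibility: A x = b.

This gives the KKT block system:
  [ Q   A^T ] [ x     ]   [-c ]
  [ A    0  ] [ lambda ] = [ b ]

Solving the linear system:
  x*      = (-3.1228, -1.1433, 1.8157)
  lambda* = (-6.9806, -13.4978)
  f(x*)   = 94.3055

x* = (-3.1228, -1.1433, 1.8157), lambda* = (-6.9806, -13.4978)


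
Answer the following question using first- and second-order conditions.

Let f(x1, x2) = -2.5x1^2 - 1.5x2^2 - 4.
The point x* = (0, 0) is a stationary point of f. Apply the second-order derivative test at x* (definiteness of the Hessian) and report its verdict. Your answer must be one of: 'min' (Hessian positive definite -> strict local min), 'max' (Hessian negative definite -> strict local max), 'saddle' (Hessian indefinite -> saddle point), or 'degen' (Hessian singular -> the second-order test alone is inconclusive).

Compute the Hessian H = grad^2 f:
  H = [[-5, 0], [0, -3]]
Verify stationarity: grad f(x*) = H x* + g = (0, 0).
Eigenvalues of H: -5, -3.
Both eigenvalues < 0, so H is negative definite -> x* is a strict local max.

max


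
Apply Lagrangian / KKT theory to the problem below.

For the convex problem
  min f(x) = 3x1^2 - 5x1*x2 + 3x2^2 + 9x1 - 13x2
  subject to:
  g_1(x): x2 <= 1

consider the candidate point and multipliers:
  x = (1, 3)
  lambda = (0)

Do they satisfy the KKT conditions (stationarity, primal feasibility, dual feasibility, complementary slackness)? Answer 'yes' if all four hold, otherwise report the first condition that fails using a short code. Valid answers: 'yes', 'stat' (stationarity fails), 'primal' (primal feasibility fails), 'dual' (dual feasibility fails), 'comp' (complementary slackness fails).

Gradient of f: grad f(x) = Q x + c = (0, 0)
Constraint values g_i(x) = a_i^T x - b_i:
  g_1((1, 3)) = 2
Stationarity residual: grad f(x) + sum_i lambda_i a_i = (0, 0)
  -> stationarity OK
Primal feasibility (all g_i <= 0): FAILS
Dual feasibility (all lambda_i >= 0): OK
Complementary slackness (lambda_i * g_i(x) = 0 for all i): OK

Verdict: the first failing condition is primal_feasibility -> primal.

primal


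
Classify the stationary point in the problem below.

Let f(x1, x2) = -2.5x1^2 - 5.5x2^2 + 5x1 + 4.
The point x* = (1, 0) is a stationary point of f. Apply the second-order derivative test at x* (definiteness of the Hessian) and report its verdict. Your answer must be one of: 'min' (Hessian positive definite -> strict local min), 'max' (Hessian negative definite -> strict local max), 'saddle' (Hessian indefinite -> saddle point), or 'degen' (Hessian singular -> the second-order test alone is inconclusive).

Compute the Hessian H = grad^2 f:
  H = [[-5, 0], [0, -11]]
Verify stationarity: grad f(x*) = H x* + g = (0, 0).
Eigenvalues of H: -11, -5.
Both eigenvalues < 0, so H is negative definite -> x* is a strict local max.

max


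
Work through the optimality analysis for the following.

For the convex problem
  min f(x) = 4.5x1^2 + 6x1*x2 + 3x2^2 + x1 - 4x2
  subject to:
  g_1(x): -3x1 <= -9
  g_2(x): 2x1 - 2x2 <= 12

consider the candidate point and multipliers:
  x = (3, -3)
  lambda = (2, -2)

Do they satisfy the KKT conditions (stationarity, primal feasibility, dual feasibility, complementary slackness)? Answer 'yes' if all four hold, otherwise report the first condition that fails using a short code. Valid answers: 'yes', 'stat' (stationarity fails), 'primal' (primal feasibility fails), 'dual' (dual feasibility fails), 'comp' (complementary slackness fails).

Gradient of f: grad f(x) = Q x + c = (10, -4)
Constraint values g_i(x) = a_i^T x - b_i:
  g_1((3, -3)) = 0
  g_2((3, -3)) = 0
Stationarity residual: grad f(x) + sum_i lambda_i a_i = (0, 0)
  -> stationarity OK
Primal feasibility (all g_i <= 0): OK
Dual feasibility (all lambda_i >= 0): FAILS
Complementary slackness (lambda_i * g_i(x) = 0 for all i): OK

Verdict: the first failing condition is dual_feasibility -> dual.

dual


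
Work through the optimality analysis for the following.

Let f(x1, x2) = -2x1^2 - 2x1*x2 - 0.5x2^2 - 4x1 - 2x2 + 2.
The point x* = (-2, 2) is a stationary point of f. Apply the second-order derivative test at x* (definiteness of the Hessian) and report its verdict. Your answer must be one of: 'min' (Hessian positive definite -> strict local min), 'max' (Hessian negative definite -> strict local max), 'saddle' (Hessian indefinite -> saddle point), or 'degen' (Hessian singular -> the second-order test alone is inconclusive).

Compute the Hessian H = grad^2 f:
  H = [[-4, -2], [-2, -1]]
Verify stationarity: grad f(x*) = H x* + g = (0, 0).
Eigenvalues of H: -5, 0.
H has a zero eigenvalue (singular; negative semidefinite but not definite), so H is neither positive definite, negative definite, nor indefinite. The second-order test alone is inconclusive -> degen.
(Indeed, f is constant along the null direction of H through x*, so x* is not a strict local extremum.)

degen


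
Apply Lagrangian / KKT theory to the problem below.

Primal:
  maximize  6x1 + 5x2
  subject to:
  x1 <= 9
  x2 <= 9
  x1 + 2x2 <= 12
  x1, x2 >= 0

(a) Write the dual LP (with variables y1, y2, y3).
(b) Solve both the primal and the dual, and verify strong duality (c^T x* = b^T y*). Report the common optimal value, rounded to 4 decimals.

The standard primal-dual pair for 'max c^T x s.t. A x <= b, x >= 0' is:
  Dual:  min b^T y  s.t.  A^T y >= c,  y >= 0.

So the dual LP is:
  minimize  9y1 + 9y2 + 12y3
  subject to:
    y1 + y3 >= 6
    y2 + 2y3 >= 5
    y1, y2, y3 >= 0

Solving the primal: x* = (9, 1.5).
  primal value c^T x* = 61.5.
Solving the dual: y* = (3.5, 0, 2.5).
  dual value b^T y* = 61.5.
Strong duality: c^T x* = b^T y*. Confirmed.

61.5


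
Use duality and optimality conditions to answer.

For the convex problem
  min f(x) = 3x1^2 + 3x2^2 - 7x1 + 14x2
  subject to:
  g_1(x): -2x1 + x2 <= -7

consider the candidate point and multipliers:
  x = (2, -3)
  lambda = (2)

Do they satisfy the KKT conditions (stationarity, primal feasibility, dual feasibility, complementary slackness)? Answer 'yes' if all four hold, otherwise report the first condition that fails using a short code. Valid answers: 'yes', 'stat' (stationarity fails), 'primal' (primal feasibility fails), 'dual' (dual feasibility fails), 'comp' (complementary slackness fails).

Gradient of f: grad f(x) = Q x + c = (5, -4)
Constraint values g_i(x) = a_i^T x - b_i:
  g_1((2, -3)) = 0
Stationarity residual: grad f(x) + sum_i lambda_i a_i = (1, -2)
  -> stationarity FAILS
Primal feasibility (all g_i <= 0): OK
Dual feasibility (all lambda_i >= 0): OK
Complementary slackness (lambda_i * g_i(x) = 0 for all i): OK

Verdict: the first failing condition is stationarity -> stat.

stat


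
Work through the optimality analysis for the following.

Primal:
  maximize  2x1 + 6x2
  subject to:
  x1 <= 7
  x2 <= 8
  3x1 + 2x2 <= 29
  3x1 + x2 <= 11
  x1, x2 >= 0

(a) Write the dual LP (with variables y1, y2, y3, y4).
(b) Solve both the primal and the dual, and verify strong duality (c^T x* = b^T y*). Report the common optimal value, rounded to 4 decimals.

The standard primal-dual pair for 'max c^T x s.t. A x <= b, x >= 0' is:
  Dual:  min b^T y  s.t.  A^T y >= c,  y >= 0.

So the dual LP is:
  minimize  7y1 + 8y2 + 29y3 + 11y4
  subject to:
    y1 + 3y3 + 3y4 >= 2
    y2 + 2y3 + y4 >= 6
    y1, y2, y3, y4 >= 0

Solving the primal: x* = (1, 8).
  primal value c^T x* = 50.
Solving the dual: y* = (0, 5.3333, 0, 0.6667).
  dual value b^T y* = 50.
Strong duality: c^T x* = b^T y*. Confirmed.

50


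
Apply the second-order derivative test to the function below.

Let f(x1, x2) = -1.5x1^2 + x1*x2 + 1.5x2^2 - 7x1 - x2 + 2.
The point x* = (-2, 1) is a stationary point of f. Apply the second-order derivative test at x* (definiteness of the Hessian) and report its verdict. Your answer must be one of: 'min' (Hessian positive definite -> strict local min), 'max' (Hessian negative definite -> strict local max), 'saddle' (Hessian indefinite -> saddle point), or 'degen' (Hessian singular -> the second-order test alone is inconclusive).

Compute the Hessian H = grad^2 f:
  H = [[-3, 1], [1, 3]]
Verify stationarity: grad f(x*) = H x* + g = (0, 0).
Eigenvalues of H: -3.1623, 3.1623.
Eigenvalues have mixed signs, so H is indefinite -> x* is a saddle point.

saddle


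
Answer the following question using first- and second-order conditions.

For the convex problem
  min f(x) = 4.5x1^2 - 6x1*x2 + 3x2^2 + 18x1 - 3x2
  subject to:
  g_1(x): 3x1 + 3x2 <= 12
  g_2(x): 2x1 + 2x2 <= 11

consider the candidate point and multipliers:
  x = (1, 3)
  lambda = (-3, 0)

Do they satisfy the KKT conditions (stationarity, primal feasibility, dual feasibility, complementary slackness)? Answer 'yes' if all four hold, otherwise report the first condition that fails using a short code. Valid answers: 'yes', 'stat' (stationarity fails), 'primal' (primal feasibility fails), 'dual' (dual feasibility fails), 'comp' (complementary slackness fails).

Gradient of f: grad f(x) = Q x + c = (9, 9)
Constraint values g_i(x) = a_i^T x - b_i:
  g_1((1, 3)) = 0
  g_2((1, 3)) = -3
Stationarity residual: grad f(x) + sum_i lambda_i a_i = (0, 0)
  -> stationarity OK
Primal feasibility (all g_i <= 0): OK
Dual feasibility (all lambda_i >= 0): FAILS
Complementary slackness (lambda_i * g_i(x) = 0 for all i): OK

Verdict: the first failing condition is dual_feasibility -> dual.

dual


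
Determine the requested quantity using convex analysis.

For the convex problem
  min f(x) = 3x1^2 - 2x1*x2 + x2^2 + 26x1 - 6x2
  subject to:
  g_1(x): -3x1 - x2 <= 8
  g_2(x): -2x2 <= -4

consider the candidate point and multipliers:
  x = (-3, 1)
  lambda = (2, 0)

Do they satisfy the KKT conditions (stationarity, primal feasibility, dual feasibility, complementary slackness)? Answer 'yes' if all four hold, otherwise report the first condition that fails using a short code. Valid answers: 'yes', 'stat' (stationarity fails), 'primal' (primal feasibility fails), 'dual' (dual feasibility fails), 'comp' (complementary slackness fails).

Gradient of f: grad f(x) = Q x + c = (6, 2)
Constraint values g_i(x) = a_i^T x - b_i:
  g_1((-3, 1)) = 0
  g_2((-3, 1)) = 2
Stationarity residual: grad f(x) + sum_i lambda_i a_i = (0, 0)
  -> stationarity OK
Primal feasibility (all g_i <= 0): FAILS
Dual feasibility (all lambda_i >= 0): OK
Complementary slackness (lambda_i * g_i(x) = 0 for all i): OK

Verdict: the first failing condition is primal_feasibility -> primal.

primal


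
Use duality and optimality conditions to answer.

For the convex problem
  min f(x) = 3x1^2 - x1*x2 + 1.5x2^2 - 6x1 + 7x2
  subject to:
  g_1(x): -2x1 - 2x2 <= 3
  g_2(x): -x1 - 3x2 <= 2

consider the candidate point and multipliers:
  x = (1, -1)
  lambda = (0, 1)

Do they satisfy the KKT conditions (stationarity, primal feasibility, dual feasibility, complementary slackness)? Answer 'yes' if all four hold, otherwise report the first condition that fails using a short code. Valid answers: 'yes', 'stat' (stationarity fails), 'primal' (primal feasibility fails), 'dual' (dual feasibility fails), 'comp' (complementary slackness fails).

Gradient of f: grad f(x) = Q x + c = (1, 3)
Constraint values g_i(x) = a_i^T x - b_i:
  g_1((1, -1)) = -3
  g_2((1, -1)) = 0
Stationarity residual: grad f(x) + sum_i lambda_i a_i = (0, 0)
  -> stationarity OK
Primal feasibility (all g_i <= 0): OK
Dual feasibility (all lambda_i >= 0): OK
Complementary slackness (lambda_i * g_i(x) = 0 for all i): OK

Verdict: yes, KKT holds.

yes


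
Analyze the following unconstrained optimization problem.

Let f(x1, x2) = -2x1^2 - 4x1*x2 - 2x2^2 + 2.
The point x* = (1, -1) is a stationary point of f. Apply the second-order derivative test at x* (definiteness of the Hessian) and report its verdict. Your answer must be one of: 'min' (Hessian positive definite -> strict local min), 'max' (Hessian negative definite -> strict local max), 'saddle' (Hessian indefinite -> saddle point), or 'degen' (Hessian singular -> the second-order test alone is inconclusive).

Compute the Hessian H = grad^2 f:
  H = [[-4, -4], [-4, -4]]
Verify stationarity: grad f(x*) = H x* + g = (0, 0).
Eigenvalues of H: -8, 0.
H has a zero eigenvalue (singular; negative semidefinite but not definite), so H is neither positive definite, negative definite, nor indefinite. The second-order test alone is inconclusive -> degen.
(Indeed, f is constant along the null direction of H through x*, so x* is not a strict local extremum.)

degen


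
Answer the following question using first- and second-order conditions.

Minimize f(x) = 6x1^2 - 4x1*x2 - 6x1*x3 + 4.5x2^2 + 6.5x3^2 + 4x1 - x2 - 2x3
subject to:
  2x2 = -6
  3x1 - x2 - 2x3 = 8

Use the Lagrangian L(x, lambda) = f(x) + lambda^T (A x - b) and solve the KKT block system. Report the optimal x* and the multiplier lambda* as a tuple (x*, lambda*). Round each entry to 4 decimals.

Form the Lagrangian:
  L(x, lambda) = (1/2) x^T Q x + c^T x + lambda^T (A x - b)
Stationarity (grad_x L = 0): Q x + c + A^T lambda = 0.
Primal feasibility: A x = b.

This gives the KKT block system:
  [ Q   A^T ] [ x     ]   [-c ]
  [ A    0  ] [ lambda ] = [ b ]

Solving the linear system:
  x*      = (0.8925, -3, -1.1613)
  lambda* = (10.172, -11.2258)
  f(x*)   = 79.8656

x* = (0.8925, -3, -1.1613), lambda* = (10.172, -11.2258)


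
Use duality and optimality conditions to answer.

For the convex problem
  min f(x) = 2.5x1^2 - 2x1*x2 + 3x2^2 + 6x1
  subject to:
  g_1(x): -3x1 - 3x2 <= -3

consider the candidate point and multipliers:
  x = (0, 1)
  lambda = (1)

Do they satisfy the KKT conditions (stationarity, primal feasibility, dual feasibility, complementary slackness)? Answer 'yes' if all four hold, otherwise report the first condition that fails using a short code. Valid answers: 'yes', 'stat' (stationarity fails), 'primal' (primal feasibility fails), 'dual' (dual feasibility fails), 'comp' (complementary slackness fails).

Gradient of f: grad f(x) = Q x + c = (4, 6)
Constraint values g_i(x) = a_i^T x - b_i:
  g_1((0, 1)) = 0
Stationarity residual: grad f(x) + sum_i lambda_i a_i = (1, 3)
  -> stationarity FAILS
Primal feasibility (all g_i <= 0): OK
Dual feasibility (all lambda_i >= 0): OK
Complementary slackness (lambda_i * g_i(x) = 0 for all i): OK

Verdict: the first failing condition is stationarity -> stat.

stat


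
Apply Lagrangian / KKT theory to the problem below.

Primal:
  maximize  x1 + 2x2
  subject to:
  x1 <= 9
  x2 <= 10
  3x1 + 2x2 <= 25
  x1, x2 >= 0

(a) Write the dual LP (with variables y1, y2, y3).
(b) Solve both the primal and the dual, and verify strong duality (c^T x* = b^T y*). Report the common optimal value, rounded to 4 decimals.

The standard primal-dual pair for 'max c^T x s.t. A x <= b, x >= 0' is:
  Dual:  min b^T y  s.t.  A^T y >= c,  y >= 0.

So the dual LP is:
  minimize  9y1 + 10y2 + 25y3
  subject to:
    y1 + 3y3 >= 1
    y2 + 2y3 >= 2
    y1, y2, y3 >= 0

Solving the primal: x* = (1.6667, 10).
  primal value c^T x* = 21.6667.
Solving the dual: y* = (0, 1.3333, 0.3333).
  dual value b^T y* = 21.6667.
Strong duality: c^T x* = b^T y*. Confirmed.

21.6667


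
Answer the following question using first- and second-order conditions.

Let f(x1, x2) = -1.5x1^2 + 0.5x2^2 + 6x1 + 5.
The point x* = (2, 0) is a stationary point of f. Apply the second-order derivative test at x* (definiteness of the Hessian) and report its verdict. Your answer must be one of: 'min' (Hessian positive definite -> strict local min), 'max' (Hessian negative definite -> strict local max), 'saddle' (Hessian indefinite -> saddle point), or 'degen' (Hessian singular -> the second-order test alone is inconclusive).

Compute the Hessian H = grad^2 f:
  H = [[-3, 0], [0, 1]]
Verify stationarity: grad f(x*) = H x* + g = (0, 0).
Eigenvalues of H: -3, 1.
Eigenvalues have mixed signs, so H is indefinite -> x* is a saddle point.

saddle


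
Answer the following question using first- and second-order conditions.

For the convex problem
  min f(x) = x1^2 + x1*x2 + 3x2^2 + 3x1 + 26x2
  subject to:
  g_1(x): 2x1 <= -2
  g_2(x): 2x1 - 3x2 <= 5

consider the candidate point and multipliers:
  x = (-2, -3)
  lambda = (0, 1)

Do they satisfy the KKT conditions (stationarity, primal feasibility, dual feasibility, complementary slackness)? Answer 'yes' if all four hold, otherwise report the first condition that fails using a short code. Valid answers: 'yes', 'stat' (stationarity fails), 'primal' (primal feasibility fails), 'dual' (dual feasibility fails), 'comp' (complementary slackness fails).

Gradient of f: grad f(x) = Q x + c = (-4, 6)
Constraint values g_i(x) = a_i^T x - b_i:
  g_1((-2, -3)) = -2
  g_2((-2, -3)) = 0
Stationarity residual: grad f(x) + sum_i lambda_i a_i = (-2, 3)
  -> stationarity FAILS
Primal feasibility (all g_i <= 0): OK
Dual feasibility (all lambda_i >= 0): OK
Complementary slackness (lambda_i * g_i(x) = 0 for all i): OK

Verdict: the first failing condition is stationarity -> stat.

stat


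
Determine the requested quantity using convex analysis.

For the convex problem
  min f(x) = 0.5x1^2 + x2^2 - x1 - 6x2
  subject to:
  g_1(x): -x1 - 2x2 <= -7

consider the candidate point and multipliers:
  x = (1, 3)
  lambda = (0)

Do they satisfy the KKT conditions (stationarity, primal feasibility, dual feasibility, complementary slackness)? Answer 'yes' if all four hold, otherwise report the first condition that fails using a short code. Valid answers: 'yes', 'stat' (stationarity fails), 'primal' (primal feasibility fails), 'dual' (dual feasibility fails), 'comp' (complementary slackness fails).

Gradient of f: grad f(x) = Q x + c = (0, 0)
Constraint values g_i(x) = a_i^T x - b_i:
  g_1((1, 3)) = 0
Stationarity residual: grad f(x) + sum_i lambda_i a_i = (0, 0)
  -> stationarity OK
Primal feasibility (all g_i <= 0): OK
Dual feasibility (all lambda_i >= 0): OK
Complementary slackness (lambda_i * g_i(x) = 0 for all i): OK

Verdict: yes, KKT holds.

yes


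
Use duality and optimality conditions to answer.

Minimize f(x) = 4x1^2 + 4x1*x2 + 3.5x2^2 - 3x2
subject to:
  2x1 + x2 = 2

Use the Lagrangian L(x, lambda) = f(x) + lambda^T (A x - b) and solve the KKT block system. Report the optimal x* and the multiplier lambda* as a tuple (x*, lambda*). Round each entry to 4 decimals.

Form the Lagrangian:
  L(x, lambda) = (1/2) x^T Q x + c^T x + lambda^T (A x - b)
Stationarity (grad_x L = 0): Q x + c + A^T lambda = 0.
Primal feasibility: A x = b.

This gives the KKT block system:
  [ Q   A^T ] [ x     ]   [-c ]
  [ A    0  ] [ lambda ] = [ b ]

Solving the linear system:
  x*      = (0.7, 0.6)
  lambda* = (-4)
  f(x*)   = 3.1

x* = (0.7, 0.6), lambda* = (-4)


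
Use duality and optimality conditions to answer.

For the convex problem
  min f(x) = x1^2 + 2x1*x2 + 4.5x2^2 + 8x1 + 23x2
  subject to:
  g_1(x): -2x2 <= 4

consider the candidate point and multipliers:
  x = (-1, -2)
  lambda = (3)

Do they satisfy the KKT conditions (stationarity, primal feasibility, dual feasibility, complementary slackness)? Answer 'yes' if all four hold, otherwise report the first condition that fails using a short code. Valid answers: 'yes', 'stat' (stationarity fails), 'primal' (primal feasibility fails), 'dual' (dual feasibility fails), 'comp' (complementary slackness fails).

Gradient of f: grad f(x) = Q x + c = (2, 3)
Constraint values g_i(x) = a_i^T x - b_i:
  g_1((-1, -2)) = 0
Stationarity residual: grad f(x) + sum_i lambda_i a_i = (2, -3)
  -> stationarity FAILS
Primal feasibility (all g_i <= 0): OK
Dual feasibility (all lambda_i >= 0): OK
Complementary slackness (lambda_i * g_i(x) = 0 for all i): OK

Verdict: the first failing condition is stationarity -> stat.

stat


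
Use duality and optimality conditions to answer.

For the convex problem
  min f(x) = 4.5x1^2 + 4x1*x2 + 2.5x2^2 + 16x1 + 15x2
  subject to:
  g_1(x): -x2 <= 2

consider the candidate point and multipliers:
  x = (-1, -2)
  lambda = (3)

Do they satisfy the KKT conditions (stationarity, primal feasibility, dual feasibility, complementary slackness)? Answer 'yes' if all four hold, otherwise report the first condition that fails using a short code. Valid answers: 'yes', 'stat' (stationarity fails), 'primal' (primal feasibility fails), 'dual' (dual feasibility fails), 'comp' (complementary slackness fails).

Gradient of f: grad f(x) = Q x + c = (-1, 1)
Constraint values g_i(x) = a_i^T x - b_i:
  g_1((-1, -2)) = 0
Stationarity residual: grad f(x) + sum_i lambda_i a_i = (-1, -2)
  -> stationarity FAILS
Primal feasibility (all g_i <= 0): OK
Dual feasibility (all lambda_i >= 0): OK
Complementary slackness (lambda_i * g_i(x) = 0 for all i): OK

Verdict: the first failing condition is stationarity -> stat.

stat


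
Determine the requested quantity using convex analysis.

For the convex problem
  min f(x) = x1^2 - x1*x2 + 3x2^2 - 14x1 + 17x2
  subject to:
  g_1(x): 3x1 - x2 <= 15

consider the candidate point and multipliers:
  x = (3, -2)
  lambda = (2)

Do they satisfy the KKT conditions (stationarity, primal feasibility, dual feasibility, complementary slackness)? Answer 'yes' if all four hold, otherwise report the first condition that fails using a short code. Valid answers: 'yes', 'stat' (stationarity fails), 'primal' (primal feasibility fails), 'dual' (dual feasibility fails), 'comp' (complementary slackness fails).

Gradient of f: grad f(x) = Q x + c = (-6, 2)
Constraint values g_i(x) = a_i^T x - b_i:
  g_1((3, -2)) = -4
Stationarity residual: grad f(x) + sum_i lambda_i a_i = (0, 0)
  -> stationarity OK
Primal feasibility (all g_i <= 0): OK
Dual feasibility (all lambda_i >= 0): OK
Complementary slackness (lambda_i * g_i(x) = 0 for all i): FAILS

Verdict: the first failing condition is complementary_slackness -> comp.

comp


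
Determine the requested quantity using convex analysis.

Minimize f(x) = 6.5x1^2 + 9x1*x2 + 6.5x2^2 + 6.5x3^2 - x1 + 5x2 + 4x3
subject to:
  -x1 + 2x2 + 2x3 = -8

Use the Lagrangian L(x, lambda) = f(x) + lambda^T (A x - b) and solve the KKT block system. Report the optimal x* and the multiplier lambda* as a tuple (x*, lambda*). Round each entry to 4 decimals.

Form the Lagrangian:
  L(x, lambda) = (1/2) x^T Q x + c^T x + lambda^T (A x - b)
Stationarity (grad_x L = 0): Q x + c + A^T lambda = 0.
Primal feasibility: A x = b.

This gives the KKT block system:
  [ Q   A^T ] [ x     ]   [-c ]
  [ A    0  ] [ lambda ] = [ b ]

Solving the linear system:
  x*      = (1.8799, -2.2192, -0.8408)
  lambda* = (3.4655)
  f(x*)   = 5.6922

x* = (1.8799, -2.2192, -0.8408), lambda* = (3.4655)


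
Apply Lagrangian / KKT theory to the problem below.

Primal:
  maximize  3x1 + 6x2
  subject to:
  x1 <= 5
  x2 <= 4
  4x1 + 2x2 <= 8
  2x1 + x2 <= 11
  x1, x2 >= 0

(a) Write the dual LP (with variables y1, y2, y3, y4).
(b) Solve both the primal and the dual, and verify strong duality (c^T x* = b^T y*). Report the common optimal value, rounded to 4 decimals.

The standard primal-dual pair for 'max c^T x s.t. A x <= b, x >= 0' is:
  Dual:  min b^T y  s.t.  A^T y >= c,  y >= 0.

So the dual LP is:
  minimize  5y1 + 4y2 + 8y3 + 11y4
  subject to:
    y1 + 4y3 + 2y4 >= 3
    y2 + 2y3 + y4 >= 6
    y1, y2, y3, y4 >= 0

Solving the primal: x* = (0, 4).
  primal value c^T x* = 24.
Solving the dual: y* = (0, 4.5, 0.75, 0).
  dual value b^T y* = 24.
Strong duality: c^T x* = b^T y*. Confirmed.

24


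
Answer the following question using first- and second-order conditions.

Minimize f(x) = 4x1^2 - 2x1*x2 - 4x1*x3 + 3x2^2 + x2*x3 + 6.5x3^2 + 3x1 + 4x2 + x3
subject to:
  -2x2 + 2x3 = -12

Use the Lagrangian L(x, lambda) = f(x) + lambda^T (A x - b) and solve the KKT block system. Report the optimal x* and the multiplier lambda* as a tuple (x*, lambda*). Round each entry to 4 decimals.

Form the Lagrangian:
  L(x, lambda) = (1/2) x^T Q x + c^T x + lambda^T (A x - b)
Stationarity (grad_x L = 0): Q x + c + A^T lambda = 0.
Primal feasibility: A x = b.

This gives the KKT block system:
  [ Q   A^T ] [ x     ]   [-c ]
  [ A    0  ] [ lambda ] = [ b ]

Solving the linear system:
  x*      = (-0.7045, 3.5606, -2.4394)
  lambda* = (12.1667)
  f(x*)   = 77.8447

x* = (-0.7045, 3.5606, -2.4394), lambda* = (12.1667)


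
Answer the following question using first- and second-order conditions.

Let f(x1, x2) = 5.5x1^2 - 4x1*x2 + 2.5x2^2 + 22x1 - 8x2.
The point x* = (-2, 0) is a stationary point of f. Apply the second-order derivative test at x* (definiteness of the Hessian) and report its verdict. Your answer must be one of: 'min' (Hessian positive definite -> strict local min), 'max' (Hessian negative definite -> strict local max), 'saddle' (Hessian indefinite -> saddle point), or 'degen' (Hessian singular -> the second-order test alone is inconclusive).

Compute the Hessian H = grad^2 f:
  H = [[11, -4], [-4, 5]]
Verify stationarity: grad f(x*) = H x* + g = (0, 0).
Eigenvalues of H: 3, 13.
Both eigenvalues > 0, so H is positive definite -> x* is a strict local min.

min


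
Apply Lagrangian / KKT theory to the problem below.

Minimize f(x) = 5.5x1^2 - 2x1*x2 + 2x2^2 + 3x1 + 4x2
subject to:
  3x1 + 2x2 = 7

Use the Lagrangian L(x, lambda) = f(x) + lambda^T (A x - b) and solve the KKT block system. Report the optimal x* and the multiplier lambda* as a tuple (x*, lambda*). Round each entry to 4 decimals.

Form the Lagrangian:
  L(x, lambda) = (1/2) x^T Q x + c^T x + lambda^T (A x - b)
Stationarity (grad_x L = 0): Q x + c + A^T lambda = 0.
Primal feasibility: A x = b.

This gives the KKT block system:
  [ Q   A^T ] [ x     ]   [-c ]
  [ A    0  ] [ lambda ] = [ b ]

Solving the linear system:
  x*      = (1.1923, 1.7115)
  lambda* = (-4.2308)
  f(x*)   = 20.0192

x* = (1.1923, 1.7115), lambda* = (-4.2308)


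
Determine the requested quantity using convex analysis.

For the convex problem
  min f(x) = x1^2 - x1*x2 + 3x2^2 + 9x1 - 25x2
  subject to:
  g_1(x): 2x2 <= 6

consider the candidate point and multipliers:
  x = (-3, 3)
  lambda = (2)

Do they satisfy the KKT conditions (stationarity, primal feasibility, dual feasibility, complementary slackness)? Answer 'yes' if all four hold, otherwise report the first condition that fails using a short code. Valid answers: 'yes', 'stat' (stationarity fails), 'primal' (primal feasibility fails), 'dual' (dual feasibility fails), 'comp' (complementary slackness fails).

Gradient of f: grad f(x) = Q x + c = (0, -4)
Constraint values g_i(x) = a_i^T x - b_i:
  g_1((-3, 3)) = 0
Stationarity residual: grad f(x) + sum_i lambda_i a_i = (0, 0)
  -> stationarity OK
Primal feasibility (all g_i <= 0): OK
Dual feasibility (all lambda_i >= 0): OK
Complementary slackness (lambda_i * g_i(x) = 0 for all i): OK

Verdict: yes, KKT holds.

yes


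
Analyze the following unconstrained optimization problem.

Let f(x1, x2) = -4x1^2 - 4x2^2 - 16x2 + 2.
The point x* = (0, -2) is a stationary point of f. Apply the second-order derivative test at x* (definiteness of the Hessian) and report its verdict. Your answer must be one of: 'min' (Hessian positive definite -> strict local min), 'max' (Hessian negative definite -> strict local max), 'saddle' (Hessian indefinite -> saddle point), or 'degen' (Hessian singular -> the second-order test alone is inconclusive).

Compute the Hessian H = grad^2 f:
  H = [[-8, 0], [0, -8]]
Verify stationarity: grad f(x*) = H x* + g = (0, 0).
Eigenvalues of H: -8, -8.
Both eigenvalues < 0, so H is negative definite -> x* is a strict local max.

max


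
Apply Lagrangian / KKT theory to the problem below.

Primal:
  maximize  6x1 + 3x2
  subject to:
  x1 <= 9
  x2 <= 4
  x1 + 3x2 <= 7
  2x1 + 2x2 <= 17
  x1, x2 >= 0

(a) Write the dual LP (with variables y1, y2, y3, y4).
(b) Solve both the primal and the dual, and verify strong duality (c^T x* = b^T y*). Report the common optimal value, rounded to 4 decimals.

The standard primal-dual pair for 'max c^T x s.t. A x <= b, x >= 0' is:
  Dual:  min b^T y  s.t.  A^T y >= c,  y >= 0.

So the dual LP is:
  minimize  9y1 + 4y2 + 7y3 + 17y4
  subject to:
    y1 + y3 + 2y4 >= 6
    y2 + 3y3 + 2y4 >= 3
    y1, y2, y3, y4 >= 0

Solving the primal: x* = (7, 0).
  primal value c^T x* = 42.
Solving the dual: y* = (0, 0, 6, 0).
  dual value b^T y* = 42.
Strong duality: c^T x* = b^T y*. Confirmed.

42
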